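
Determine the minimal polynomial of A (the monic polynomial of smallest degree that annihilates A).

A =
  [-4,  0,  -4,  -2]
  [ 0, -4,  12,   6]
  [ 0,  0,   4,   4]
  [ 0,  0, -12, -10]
x^2 + 6*x + 8

The characteristic polynomial is χ_A(x) = (x + 2)*(x + 4)^3, so the eigenvalues are known. The minimal polynomial is
  m_A(x) = Π_λ (x − λ)^{k_λ}
where k_λ is the size of the *largest* Jordan block for λ (equivalently, the smallest k with (A − λI)^k v = 0 for every generalised eigenvector v of λ).

  λ = -4: largest Jordan block has size 1, contributing (x + 4)
  λ = -2: largest Jordan block has size 1, contributing (x + 2)

So m_A(x) = (x + 2)*(x + 4) = x^2 + 6*x + 8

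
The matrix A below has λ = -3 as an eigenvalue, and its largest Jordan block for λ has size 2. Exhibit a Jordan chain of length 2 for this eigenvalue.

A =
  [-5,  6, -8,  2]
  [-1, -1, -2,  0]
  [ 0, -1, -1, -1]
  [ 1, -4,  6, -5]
A Jordan chain for λ = -3 of length 2:
v_1 = (-2, -1, 0, 1)ᵀ
v_2 = (1, 0, 0, 0)ᵀ

Let N = A − (-3)·I. We want v_2 with N^2 v_2 = 0 but N^1 v_2 ≠ 0; then v_{j-1} := N · v_j for j = 2, …, 2.

Pick v_2 = (1, 0, 0, 0)ᵀ.
Then v_1 = N · v_2 = (-2, -1, 0, 1)ᵀ.

Sanity check: (A − (-3)·I) v_1 = (0, 0, 0, 0)ᵀ = 0. ✓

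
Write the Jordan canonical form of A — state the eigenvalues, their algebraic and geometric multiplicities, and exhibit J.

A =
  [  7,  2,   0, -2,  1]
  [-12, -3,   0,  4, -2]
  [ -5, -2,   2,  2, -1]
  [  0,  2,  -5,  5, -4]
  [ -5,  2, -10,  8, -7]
J_1(-3) ⊕ J_1(1) ⊕ J_2(2) ⊕ J_1(2)

The characteristic polynomial is
  det(x·I − A) = x^5 - 4*x^4 - 3*x^3 + 34*x^2 - 52*x + 24 = (x - 2)^3*(x - 1)*(x + 3)

Eigenvalues and multiplicities (the geometric multiplicity of λ is n − rank(A − λI), which equals the number of Jordan blocks for λ):
  λ = -3: algebraic multiplicity = 1, geometric multiplicity = 1
  λ = 1: algebraic multiplicity = 1, geometric multiplicity = 1
  λ = 2: algebraic multiplicity = 3, geometric multiplicity = 2

Determining the block sizes for each eigenvalue:
  λ = -3: one block (gm = 1), so the single block has size am = 1 → block sizes [1]
  λ = 1: one block (gm = 1), so the single block has size am = 1 → block sizes [1]
  λ = 2: 2 blocks summing to 3 forces exactly one block of size 2 and the rest size 1 → block sizes [2, 1]

Assembling the blocks gives a Jordan form
J =
  [-3, 0, 0, 0, 0]
  [ 0, 1, 0, 0, 0]
  [ 0, 0, 2, 1, 0]
  [ 0, 0, 0, 2, 0]
  [ 0, 0, 0, 0, 2]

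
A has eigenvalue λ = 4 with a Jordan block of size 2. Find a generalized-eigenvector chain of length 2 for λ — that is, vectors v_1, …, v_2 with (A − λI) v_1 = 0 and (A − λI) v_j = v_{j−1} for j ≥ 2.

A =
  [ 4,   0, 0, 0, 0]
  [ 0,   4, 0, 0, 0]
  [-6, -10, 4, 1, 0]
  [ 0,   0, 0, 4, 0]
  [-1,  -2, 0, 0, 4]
A Jordan chain for λ = 4 of length 2:
v_1 = (0, 0, -6, 0, -1)ᵀ
v_2 = (1, 0, 0, 0, 0)ᵀ

Let N = A − (4)·I. We want v_2 with N^2 v_2 = 0 but N^1 v_2 ≠ 0; then v_{j-1} := N · v_j for j = 2, …, 2.

Pick v_2 = (1, 0, 0, 0, 0)ᵀ.
Then v_1 = N · v_2 = (0, 0, -6, 0, -1)ᵀ.

Sanity check: (A − (4)·I) v_1 = (0, 0, 0, 0, 0)ᵀ = 0. ✓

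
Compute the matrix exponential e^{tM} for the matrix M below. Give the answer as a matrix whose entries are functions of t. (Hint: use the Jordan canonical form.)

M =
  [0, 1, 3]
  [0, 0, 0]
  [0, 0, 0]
e^{tM} =
  [1, t, 3*t]
  [0, 1, 0]
  [0, 0, 1]

Strategy: write M = P · J · P⁻¹ where J is a Jordan canonical form, so e^{tM} = P · e^{tJ} · P⁻¹, and e^{tJ} can be computed block-by-block.

M has Jordan form
J =
  [0, 1, 0]
  [0, 0, 0]
  [0, 0, 0]
(up to reordering of blocks).

Per-block formulas:
  For a 1×1 block at λ = 0: exp(t · [0]) = [e^(0t)].
  For a 2×2 Jordan block J_2(0): exp(t · J_2(0)) = e^(0t)·(I + t·N), where N is the 2×2 nilpotent shift.

After assembling e^{tJ} and conjugating by P, we get:

e^{tM} =
  [1, t, 3*t]
  [0, 1, 0]
  [0, 0, 1]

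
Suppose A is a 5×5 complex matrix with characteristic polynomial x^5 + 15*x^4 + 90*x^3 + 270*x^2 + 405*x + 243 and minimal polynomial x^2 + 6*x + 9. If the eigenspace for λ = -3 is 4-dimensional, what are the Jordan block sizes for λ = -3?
Block sizes for λ = -3: [2, 1, 1, 1]

Step 1 — from the characteristic polynomial, algebraic multiplicity of λ = -3 is 5. From dim ker(A − (-3)·I) = 4, there are exactly 4 Jordan blocks for λ = -3.
Step 2 — from the minimal polynomial, the factor (x + 3)^2 tells us the largest block for λ = -3 has size 2.
Step 3 — with total size 5, 4 blocks, and largest block 2, the block sizes (in nonincreasing order) are [2, 1, 1, 1].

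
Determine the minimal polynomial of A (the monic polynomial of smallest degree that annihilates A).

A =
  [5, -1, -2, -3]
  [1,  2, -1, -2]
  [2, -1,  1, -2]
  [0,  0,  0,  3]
x^4 - 11*x^3 + 45*x^2 - 81*x + 54

The characteristic polynomial is χ_A(x) = (x - 3)^3*(x - 2), so the eigenvalues are known. The minimal polynomial is
  m_A(x) = Π_λ (x − λ)^{k_λ}
where k_λ is the size of the *largest* Jordan block for λ (equivalently, the smallest k with (A − λI)^k v = 0 for every generalised eigenvector v of λ).

  λ = 2: largest Jordan block has size 1, contributing (x − 2)
  λ = 3: largest Jordan block has size 3, contributing (x − 3)^3

So m_A(x) = (x - 3)^3*(x - 2) = x^4 - 11*x^3 + 45*x^2 - 81*x + 54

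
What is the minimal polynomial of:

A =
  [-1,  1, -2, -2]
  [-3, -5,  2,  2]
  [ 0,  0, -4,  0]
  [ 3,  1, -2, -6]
x^2 + 8*x + 16

The characteristic polynomial is χ_A(x) = (x + 4)^4, so the eigenvalues are known. The minimal polynomial is
  m_A(x) = Π_λ (x − λ)^{k_λ}
where k_λ is the size of the *largest* Jordan block for λ (equivalently, the smallest k with (A − λI)^k v = 0 for every generalised eigenvector v of λ).

  λ = -4: largest Jordan block has size 2, contributing (x + 4)^2

So m_A(x) = (x + 4)^2 = x^2 + 8*x + 16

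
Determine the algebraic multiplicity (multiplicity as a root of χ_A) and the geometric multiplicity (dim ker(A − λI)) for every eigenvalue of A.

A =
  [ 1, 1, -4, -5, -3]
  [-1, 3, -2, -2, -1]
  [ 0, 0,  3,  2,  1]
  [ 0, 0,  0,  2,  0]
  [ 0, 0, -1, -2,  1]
λ = 2: alg = 5, geom = 2

Step 1 — factor the characteristic polynomial to read off the algebraic multiplicities:
  χ_A(x) = (x - 2)^5

Step 2 — compute geometric multiplicities via the rank-nullity identity g(λ) = n − rank(A − λI):
  rank(A − (2)·I) = 3, so dim ker(A − (2)·I) = n − 3 = 2

Summary:
  λ = 2: algebraic multiplicity = 5, geometric multiplicity = 2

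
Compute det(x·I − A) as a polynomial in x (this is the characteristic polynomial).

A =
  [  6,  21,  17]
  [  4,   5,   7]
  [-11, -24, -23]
x^3 + 12*x^2 + 48*x + 64

Expanding det(x·I − A) (e.g. by cofactor expansion or by noting that A is similar to its Jordan form J, which has the same characteristic polynomial as A) gives
  χ_A(x) = x^3 + 12*x^2 + 48*x + 64
which factors as (x + 4)^3. The eigenvalues (with algebraic multiplicities) are λ = -4 with multiplicity 3.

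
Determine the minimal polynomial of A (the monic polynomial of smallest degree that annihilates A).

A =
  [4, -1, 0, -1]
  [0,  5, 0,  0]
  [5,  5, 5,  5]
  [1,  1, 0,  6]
x^2 - 10*x + 25

The characteristic polynomial is χ_A(x) = (x - 5)^4, so the eigenvalues are known. The minimal polynomial is
  m_A(x) = Π_λ (x − λ)^{k_λ}
where k_λ is the size of the *largest* Jordan block for λ (equivalently, the smallest k with (A − λI)^k v = 0 for every generalised eigenvector v of λ).

  λ = 5: largest Jordan block has size 2, contributing (x − 5)^2

So m_A(x) = (x - 5)^2 = x^2 - 10*x + 25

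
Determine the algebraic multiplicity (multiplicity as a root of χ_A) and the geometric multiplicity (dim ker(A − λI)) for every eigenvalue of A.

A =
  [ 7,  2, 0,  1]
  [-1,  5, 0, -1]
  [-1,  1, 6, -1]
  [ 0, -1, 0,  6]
λ = 6: alg = 4, geom = 2

Step 1 — factor the characteristic polynomial to read off the algebraic multiplicities:
  χ_A(x) = (x - 6)^4

Step 2 — compute geometric multiplicities via the rank-nullity identity g(λ) = n − rank(A − λI):
  rank(A − (6)·I) = 2, so dim ker(A − (6)·I) = n − 2 = 2

Summary:
  λ = 6: algebraic multiplicity = 4, geometric multiplicity = 2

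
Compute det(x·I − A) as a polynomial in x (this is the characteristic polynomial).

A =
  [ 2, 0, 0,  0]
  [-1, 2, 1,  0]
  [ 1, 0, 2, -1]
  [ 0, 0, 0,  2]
x^4 - 8*x^3 + 24*x^2 - 32*x + 16

Expanding det(x·I − A) (e.g. by cofactor expansion or by noting that A is similar to its Jordan form J, which has the same characteristic polynomial as A) gives
  χ_A(x) = x^4 - 8*x^3 + 24*x^2 - 32*x + 16
which factors as (x - 2)^4. The eigenvalues (with algebraic multiplicities) are λ = 2 with multiplicity 4.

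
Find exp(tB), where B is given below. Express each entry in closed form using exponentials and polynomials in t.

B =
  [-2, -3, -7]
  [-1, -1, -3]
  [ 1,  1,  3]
e^{tB} =
  [1 - 2*t, t^2 - 3*t, t^2 - 7*t]
  [-t, t^2/2 - t + 1, t^2/2 - 3*t]
  [t, -t^2/2 + t, -t^2/2 + 3*t + 1]

Strategy: write B = P · J · P⁻¹ where J is a Jordan canonical form, so e^{tB} = P · e^{tJ} · P⁻¹, and e^{tJ} can be computed block-by-block.

B has Jordan form
J =
  [0, 1, 0]
  [0, 0, 1]
  [0, 0, 0]
(up to reordering of blocks).

Per-block formulas:
  For a 3×3 Jordan block J_3(0): exp(t · J_3(0)) = e^(0t)·(I + t·N + (t^2/2)·N^2), where N is the 3×3 nilpotent shift.

After assembling e^{tJ} and conjugating by P, we get:

e^{tB} =
  [1 - 2*t, t^2 - 3*t, t^2 - 7*t]
  [-t, t^2/2 - t + 1, t^2/2 - 3*t]
  [t, -t^2/2 + t, -t^2/2 + 3*t + 1]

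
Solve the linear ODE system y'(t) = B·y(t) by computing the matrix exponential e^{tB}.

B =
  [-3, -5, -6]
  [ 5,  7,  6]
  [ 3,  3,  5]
e^{tB} =
  [t*exp(2*t) - 2*exp(5*t) + 3*exp(2*t), t*exp(2*t) - 2*exp(5*t) + 2*exp(2*t), -2*exp(5*t) + 2*exp(2*t)]
  [-t*exp(2*t) + 2*exp(5*t) - 2*exp(2*t), -t*exp(2*t) + 2*exp(5*t) - exp(2*t), 2*exp(5*t) - 2*exp(2*t)]
  [exp(5*t) - exp(2*t), exp(5*t) - exp(2*t), exp(5*t)]

Strategy: write B = P · J · P⁻¹ where J is a Jordan canonical form, so e^{tB} = P · e^{tJ} · P⁻¹, and e^{tJ} can be computed block-by-block.

B has Jordan form
J =
  [2, 1, 0]
  [0, 2, 0]
  [0, 0, 5]
(up to reordering of blocks).

Per-block formulas:
  For a 1×1 block at λ = 5: exp(t · [5]) = [e^(5t)].
  For a 2×2 Jordan block J_2(2): exp(t · J_2(2)) = e^(2t)·(I + t·N), where N is the 2×2 nilpotent shift.

After assembling e^{tJ} and conjugating by P, we get:

e^{tB} =
  [t*exp(2*t) - 2*exp(5*t) + 3*exp(2*t), t*exp(2*t) - 2*exp(5*t) + 2*exp(2*t), -2*exp(5*t) + 2*exp(2*t)]
  [-t*exp(2*t) + 2*exp(5*t) - 2*exp(2*t), -t*exp(2*t) + 2*exp(5*t) - exp(2*t), 2*exp(5*t) - 2*exp(2*t)]
  [exp(5*t) - exp(2*t), exp(5*t) - exp(2*t), exp(5*t)]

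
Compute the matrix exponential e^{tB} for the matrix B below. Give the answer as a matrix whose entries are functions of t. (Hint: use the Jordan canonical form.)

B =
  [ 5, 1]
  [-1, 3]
e^{tB} =
  [t*exp(4*t) + exp(4*t), t*exp(4*t)]
  [-t*exp(4*t), -t*exp(4*t) + exp(4*t)]

Strategy: write B = P · J · P⁻¹ where J is a Jordan canonical form, so e^{tB} = P · e^{tJ} · P⁻¹, and e^{tJ} can be computed block-by-block.

B has Jordan form
J =
  [4, 1]
  [0, 4]
(up to reordering of blocks).

Per-block formulas:
  For a 2×2 Jordan block J_2(4): exp(t · J_2(4)) = e^(4t)·(I + t·N), where N is the 2×2 nilpotent shift.

After assembling e^{tJ} and conjugating by P, we get:

e^{tB} =
  [t*exp(4*t) + exp(4*t), t*exp(4*t)]
  [-t*exp(4*t), -t*exp(4*t) + exp(4*t)]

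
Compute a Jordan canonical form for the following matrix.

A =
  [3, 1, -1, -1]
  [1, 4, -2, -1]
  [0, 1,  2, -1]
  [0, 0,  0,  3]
J_3(3) ⊕ J_1(3)

The characteristic polynomial is
  det(x·I − A) = x^4 - 12*x^3 + 54*x^2 - 108*x + 81 = (x - 3)^4

Eigenvalues and multiplicities (the geometric multiplicity of λ is n − rank(A − λI), which equals the number of Jordan blocks for λ):
  λ = 3: algebraic multiplicity = 4, geometric multiplicity = 2

Determining the block sizes for each eigenvalue:
  λ = 3: with am = 4 and gm = 2, the partition is not yet determined (e.g. several partitions of 4 into 2 parts exist). Let N = A − (3)·I. Computing rank(N^1) = 2, rank(N^2) = 1, rank(N^3) = 0; the number of blocks of size ≥ j is rank(N^{j−1}) − rank(N^j), giving [2, 1, 1]. So we have 1 block(s) of size 3, 1 block(s) of size 1 → block sizes [3, 1]

Assembling the blocks gives a Jordan form
J =
  [3, 1, 0, 0]
  [0, 3, 1, 0]
  [0, 0, 3, 0]
  [0, 0, 0, 3]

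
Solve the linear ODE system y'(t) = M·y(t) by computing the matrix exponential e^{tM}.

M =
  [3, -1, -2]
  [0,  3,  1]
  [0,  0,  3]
e^{tM} =
  [exp(3*t), -t*exp(3*t), -t^2*exp(3*t)/2 - 2*t*exp(3*t)]
  [0, exp(3*t), t*exp(3*t)]
  [0, 0, exp(3*t)]

Strategy: write M = P · J · P⁻¹ where J is a Jordan canonical form, so e^{tM} = P · e^{tJ} · P⁻¹, and e^{tJ} can be computed block-by-block.

M has Jordan form
J =
  [3, 1, 0]
  [0, 3, 1]
  [0, 0, 3]
(up to reordering of blocks).

Per-block formulas:
  For a 3×3 Jordan block J_3(3): exp(t · J_3(3)) = e^(3t)·(I + t·N + (t^2/2)·N^2), where N is the 3×3 nilpotent shift.

After assembling e^{tJ} and conjugating by P, we get:

e^{tM} =
  [exp(3*t), -t*exp(3*t), -t^2*exp(3*t)/2 - 2*t*exp(3*t)]
  [0, exp(3*t), t*exp(3*t)]
  [0, 0, exp(3*t)]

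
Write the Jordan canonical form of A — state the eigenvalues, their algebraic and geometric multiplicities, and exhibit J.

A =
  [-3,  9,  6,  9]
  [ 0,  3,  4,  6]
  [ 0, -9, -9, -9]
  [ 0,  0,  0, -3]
J_2(-3) ⊕ J_1(-3) ⊕ J_1(-3)

The characteristic polynomial is
  det(x·I − A) = x^4 + 12*x^3 + 54*x^2 + 108*x + 81 = (x + 3)^4

Eigenvalues and multiplicities (the geometric multiplicity of λ is n − rank(A − λI), which equals the number of Jordan blocks for λ):
  λ = -3: algebraic multiplicity = 4, geometric multiplicity = 3

Determining the block sizes for each eigenvalue:
  λ = -3: 3 blocks summing to 4 forces exactly one block of size 2 and the rest size 1 → block sizes [2, 1, 1]

Assembling the blocks gives a Jordan form
J =
  [-3,  1,  0,  0]
  [ 0, -3,  0,  0]
  [ 0,  0, -3,  0]
  [ 0,  0,  0, -3]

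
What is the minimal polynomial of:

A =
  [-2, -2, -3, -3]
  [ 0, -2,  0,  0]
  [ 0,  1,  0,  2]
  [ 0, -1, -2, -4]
x^2 + 4*x + 4

The characteristic polynomial is χ_A(x) = (x + 2)^4, so the eigenvalues are known. The minimal polynomial is
  m_A(x) = Π_λ (x − λ)^{k_λ}
where k_λ is the size of the *largest* Jordan block for λ (equivalently, the smallest k with (A − λI)^k v = 0 for every generalised eigenvector v of λ).

  λ = -2: largest Jordan block has size 2, contributing (x + 2)^2

So m_A(x) = (x + 2)^2 = x^2 + 4*x + 4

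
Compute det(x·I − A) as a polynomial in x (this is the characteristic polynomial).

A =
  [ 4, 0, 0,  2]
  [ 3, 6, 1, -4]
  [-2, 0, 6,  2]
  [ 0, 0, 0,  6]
x^4 - 22*x^3 + 180*x^2 - 648*x + 864

Expanding det(x·I − A) (e.g. by cofactor expansion or by noting that A is similar to its Jordan form J, which has the same characteristic polynomial as A) gives
  χ_A(x) = x^4 - 22*x^3 + 180*x^2 - 648*x + 864
which factors as (x - 6)^3*(x - 4). The eigenvalues (with algebraic multiplicities) are λ = 4 with multiplicity 1, λ = 6 with multiplicity 3.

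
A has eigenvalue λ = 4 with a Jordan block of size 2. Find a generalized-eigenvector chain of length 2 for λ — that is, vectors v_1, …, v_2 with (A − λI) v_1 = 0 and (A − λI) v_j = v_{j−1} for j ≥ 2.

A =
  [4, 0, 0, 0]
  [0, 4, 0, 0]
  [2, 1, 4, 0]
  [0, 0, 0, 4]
A Jordan chain for λ = 4 of length 2:
v_1 = (0, 0, 2, 0)ᵀ
v_2 = (1, 0, 0, 0)ᵀ

Let N = A − (4)·I. We want v_2 with N^2 v_2 = 0 but N^1 v_2 ≠ 0; then v_{j-1} := N · v_j for j = 2, …, 2.

Pick v_2 = (1, 0, 0, 0)ᵀ.
Then v_1 = N · v_2 = (0, 0, 2, 0)ᵀ.

Sanity check: (A − (4)·I) v_1 = (0, 0, 0, 0)ᵀ = 0. ✓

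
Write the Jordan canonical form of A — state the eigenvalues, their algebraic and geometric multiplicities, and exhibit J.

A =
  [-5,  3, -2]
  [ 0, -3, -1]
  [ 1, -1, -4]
J_3(-4)

The characteristic polynomial is
  det(x·I − A) = x^3 + 12*x^2 + 48*x + 64 = (x + 4)^3

Eigenvalues and multiplicities (the geometric multiplicity of λ is n − rank(A − λI), which equals the number of Jordan blocks for λ):
  λ = -4: algebraic multiplicity = 3, geometric multiplicity = 1

Determining the block sizes for each eigenvalue:
  λ = -4: one block (gm = 1), so the single block has size am = 3 → block sizes [3]

Assembling the blocks gives a Jordan form
J =
  [-4,  1,  0]
  [ 0, -4,  1]
  [ 0,  0, -4]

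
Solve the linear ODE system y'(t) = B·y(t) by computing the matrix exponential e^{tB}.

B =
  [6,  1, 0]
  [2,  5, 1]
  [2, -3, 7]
e^{tB} =
  [t^2*exp(6*t) + exp(6*t), -t^2*exp(6*t)/2 + t*exp(6*t), t^2*exp(6*t)/2]
  [2*t*exp(6*t), -t*exp(6*t) + exp(6*t), t*exp(6*t)]
  [-2*t^2*exp(6*t) + 2*t*exp(6*t), t^2*exp(6*t) - 3*t*exp(6*t), -t^2*exp(6*t) + t*exp(6*t) + exp(6*t)]

Strategy: write B = P · J · P⁻¹ where J is a Jordan canonical form, so e^{tB} = P · e^{tJ} · P⁻¹, and e^{tJ} can be computed block-by-block.

B has Jordan form
J =
  [6, 1, 0]
  [0, 6, 1]
  [0, 0, 6]
(up to reordering of blocks).

Per-block formulas:
  For a 3×3 Jordan block J_3(6): exp(t · J_3(6)) = e^(6t)·(I + t·N + (t^2/2)·N^2), where N is the 3×3 nilpotent shift.

After assembling e^{tJ} and conjugating by P, we get:

e^{tB} =
  [t^2*exp(6*t) + exp(6*t), -t^2*exp(6*t)/2 + t*exp(6*t), t^2*exp(6*t)/2]
  [2*t*exp(6*t), -t*exp(6*t) + exp(6*t), t*exp(6*t)]
  [-2*t^2*exp(6*t) + 2*t*exp(6*t), t^2*exp(6*t) - 3*t*exp(6*t), -t^2*exp(6*t) + t*exp(6*t) + exp(6*t)]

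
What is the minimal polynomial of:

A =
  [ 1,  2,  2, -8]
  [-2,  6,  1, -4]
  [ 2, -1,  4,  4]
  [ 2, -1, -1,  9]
x^2 - 10*x + 25

The characteristic polynomial is χ_A(x) = (x - 5)^4, so the eigenvalues are known. The minimal polynomial is
  m_A(x) = Π_λ (x − λ)^{k_λ}
where k_λ is the size of the *largest* Jordan block for λ (equivalently, the smallest k with (A − λI)^k v = 0 for every generalised eigenvector v of λ).

  λ = 5: largest Jordan block has size 2, contributing (x − 5)^2

So m_A(x) = (x - 5)^2 = x^2 - 10*x + 25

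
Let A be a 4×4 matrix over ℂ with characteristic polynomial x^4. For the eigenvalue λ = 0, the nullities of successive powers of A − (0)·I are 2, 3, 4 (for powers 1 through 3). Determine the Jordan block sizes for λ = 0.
Block sizes for λ = 0: [3, 1]

From the dimensions of kernels of powers, the number of Jordan blocks of size at least j is d_j − d_{j−1} where d_j = dim ker(N^j) (with d_0 = 0). Computing the differences gives [2, 1, 1].
The number of blocks of size exactly k is (#blocks of size ≥ k) − (#blocks of size ≥ k + 1), so the partition is: 1 block(s) of size 1, 1 block(s) of size 3.
In nonincreasing order the block sizes are [3, 1].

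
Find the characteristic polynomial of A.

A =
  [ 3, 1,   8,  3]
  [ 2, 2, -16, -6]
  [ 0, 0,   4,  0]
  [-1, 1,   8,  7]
x^4 - 16*x^3 + 96*x^2 - 256*x + 256

Expanding det(x·I − A) (e.g. by cofactor expansion or by noting that A is similar to its Jordan form J, which has the same characteristic polynomial as A) gives
  χ_A(x) = x^4 - 16*x^3 + 96*x^2 - 256*x + 256
which factors as (x - 4)^4. The eigenvalues (with algebraic multiplicities) are λ = 4 with multiplicity 4.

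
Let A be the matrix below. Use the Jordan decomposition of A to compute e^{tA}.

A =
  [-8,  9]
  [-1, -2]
e^{tA} =
  [-3*t*exp(-5*t) + exp(-5*t), 9*t*exp(-5*t)]
  [-t*exp(-5*t), 3*t*exp(-5*t) + exp(-5*t)]

Strategy: write A = P · J · P⁻¹ where J is a Jordan canonical form, so e^{tA} = P · e^{tJ} · P⁻¹, and e^{tJ} can be computed block-by-block.

A has Jordan form
J =
  [-5,  1]
  [ 0, -5]
(up to reordering of blocks).

Per-block formulas:
  For a 2×2 Jordan block J_2(-5): exp(t · J_2(-5)) = e^(-5t)·(I + t·N), where N is the 2×2 nilpotent shift.

After assembling e^{tJ} and conjugating by P, we get:

e^{tA} =
  [-3*t*exp(-5*t) + exp(-5*t), 9*t*exp(-5*t)]
  [-t*exp(-5*t), 3*t*exp(-5*t) + exp(-5*t)]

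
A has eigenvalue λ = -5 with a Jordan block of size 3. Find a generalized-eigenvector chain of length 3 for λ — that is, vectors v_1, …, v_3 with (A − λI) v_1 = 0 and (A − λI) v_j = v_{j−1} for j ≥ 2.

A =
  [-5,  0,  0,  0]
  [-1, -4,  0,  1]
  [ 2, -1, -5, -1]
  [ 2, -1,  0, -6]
A Jordan chain for λ = -5 of length 3:
v_1 = (0, 1, -1, -1)ᵀ
v_2 = (0, -1, 2, 2)ᵀ
v_3 = (1, 0, 0, 0)ᵀ

Let N = A − (-5)·I. We want v_3 with N^3 v_3 = 0 but N^2 v_3 ≠ 0; then v_{j-1} := N · v_j for j = 3, …, 2.

Pick v_3 = (1, 0, 0, 0)ᵀ.
Then v_2 = N · v_3 = (0, -1, 2, 2)ᵀ.
Then v_1 = N · v_2 = (0, 1, -1, -1)ᵀ.

Sanity check: (A − (-5)·I) v_1 = (0, 0, 0, 0)ᵀ = 0. ✓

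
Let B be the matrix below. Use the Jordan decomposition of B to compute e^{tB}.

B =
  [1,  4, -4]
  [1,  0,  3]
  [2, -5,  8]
e^{tB} =
  [-2*t*exp(3*t) + exp(3*t), 4*t*exp(3*t), -4*t*exp(3*t)]
  [t^2*exp(3*t)/2 + t*exp(3*t), -t^2*exp(3*t) - 3*t*exp(3*t) + exp(3*t), t^2*exp(3*t) + 3*t*exp(3*t)]
  [t^2*exp(3*t)/2 + 2*t*exp(3*t), -t^2*exp(3*t) - 5*t*exp(3*t), t^2*exp(3*t) + 5*t*exp(3*t) + exp(3*t)]

Strategy: write B = P · J · P⁻¹ where J is a Jordan canonical form, so e^{tB} = P · e^{tJ} · P⁻¹, and e^{tJ} can be computed block-by-block.

B has Jordan form
J =
  [3, 1, 0]
  [0, 3, 1]
  [0, 0, 3]
(up to reordering of blocks).

Per-block formulas:
  For a 3×3 Jordan block J_3(3): exp(t · J_3(3)) = e^(3t)·(I + t·N + (t^2/2)·N^2), where N is the 3×3 nilpotent shift.

After assembling e^{tJ} and conjugating by P, we get:

e^{tB} =
  [-2*t*exp(3*t) + exp(3*t), 4*t*exp(3*t), -4*t*exp(3*t)]
  [t^2*exp(3*t)/2 + t*exp(3*t), -t^2*exp(3*t) - 3*t*exp(3*t) + exp(3*t), t^2*exp(3*t) + 3*t*exp(3*t)]
  [t^2*exp(3*t)/2 + 2*t*exp(3*t), -t^2*exp(3*t) - 5*t*exp(3*t), t^2*exp(3*t) + 5*t*exp(3*t) + exp(3*t)]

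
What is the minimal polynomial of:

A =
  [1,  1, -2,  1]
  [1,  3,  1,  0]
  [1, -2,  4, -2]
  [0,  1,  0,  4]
x^3 - 9*x^2 + 27*x - 27

The characteristic polynomial is χ_A(x) = (x - 3)^4, so the eigenvalues are known. The minimal polynomial is
  m_A(x) = Π_λ (x − λ)^{k_λ}
where k_λ is the size of the *largest* Jordan block for λ (equivalently, the smallest k with (A − λI)^k v = 0 for every generalised eigenvector v of λ).

  λ = 3: largest Jordan block has size 3, contributing (x − 3)^3

So m_A(x) = (x - 3)^3 = x^3 - 9*x^2 + 27*x - 27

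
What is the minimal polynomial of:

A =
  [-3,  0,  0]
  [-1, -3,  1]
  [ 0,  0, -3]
x^2 + 6*x + 9

The characteristic polynomial is χ_A(x) = (x + 3)^3, so the eigenvalues are known. The minimal polynomial is
  m_A(x) = Π_λ (x − λ)^{k_λ}
where k_λ is the size of the *largest* Jordan block for λ (equivalently, the smallest k with (A − λI)^k v = 0 for every generalised eigenvector v of λ).

  λ = -3: largest Jordan block has size 2, contributing (x + 3)^2

So m_A(x) = (x + 3)^2 = x^2 + 6*x + 9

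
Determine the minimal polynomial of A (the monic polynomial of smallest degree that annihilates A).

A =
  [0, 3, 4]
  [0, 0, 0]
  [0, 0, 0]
x^2

The characteristic polynomial is χ_A(x) = x^3, so the eigenvalues are known. The minimal polynomial is
  m_A(x) = Π_λ (x − λ)^{k_λ}
where k_λ is the size of the *largest* Jordan block for λ (equivalently, the smallest k with (A − λI)^k v = 0 for every generalised eigenvector v of λ).

  λ = 0: largest Jordan block has size 2, contributing (x − 0)^2

So m_A(x) = x^2 = x^2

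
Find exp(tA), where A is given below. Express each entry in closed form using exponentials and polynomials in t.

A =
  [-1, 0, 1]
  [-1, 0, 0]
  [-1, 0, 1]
e^{tA} =
  [1 - t, 0, t]
  [t^2/2 - t, 1, -t^2/2]
  [-t, 0, t + 1]

Strategy: write A = P · J · P⁻¹ where J is a Jordan canonical form, so e^{tA} = P · e^{tJ} · P⁻¹, and e^{tJ} can be computed block-by-block.

A has Jordan form
J =
  [0, 1, 0]
  [0, 0, 1]
  [0, 0, 0]
(up to reordering of blocks).

Per-block formulas:
  For a 3×3 Jordan block J_3(0): exp(t · J_3(0)) = e^(0t)·(I + t·N + (t^2/2)·N^2), where N is the 3×3 nilpotent shift.

After assembling e^{tJ} and conjugating by P, we get:

e^{tA} =
  [1 - t, 0, t]
  [t^2/2 - t, 1, -t^2/2]
  [-t, 0, t + 1]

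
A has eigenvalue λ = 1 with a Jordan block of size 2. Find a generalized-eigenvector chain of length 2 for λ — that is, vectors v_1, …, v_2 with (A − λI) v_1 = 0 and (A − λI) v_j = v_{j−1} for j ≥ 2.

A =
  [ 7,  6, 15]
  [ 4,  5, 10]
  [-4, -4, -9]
A Jordan chain for λ = 1 of length 2:
v_1 = (6, 4, -4)ᵀ
v_2 = (1, 0, 0)ᵀ

Let N = A − (1)·I. We want v_2 with N^2 v_2 = 0 but N^1 v_2 ≠ 0; then v_{j-1} := N · v_j for j = 2, …, 2.

Pick v_2 = (1, 0, 0)ᵀ.
Then v_1 = N · v_2 = (6, 4, -4)ᵀ.

Sanity check: (A − (1)·I) v_1 = (0, 0, 0)ᵀ = 0. ✓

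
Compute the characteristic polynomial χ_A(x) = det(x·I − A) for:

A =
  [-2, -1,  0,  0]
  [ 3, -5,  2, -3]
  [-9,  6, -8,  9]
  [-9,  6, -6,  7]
x^4 + 8*x^3 + 24*x^2 + 32*x + 16

Expanding det(x·I − A) (e.g. by cofactor expansion or by noting that A is similar to its Jordan form J, which has the same characteristic polynomial as A) gives
  χ_A(x) = x^4 + 8*x^3 + 24*x^2 + 32*x + 16
which factors as (x + 2)^4. The eigenvalues (with algebraic multiplicities) are λ = -2 with multiplicity 4.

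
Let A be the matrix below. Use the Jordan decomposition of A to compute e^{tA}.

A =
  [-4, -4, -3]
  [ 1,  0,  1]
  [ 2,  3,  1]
e^{tA} =
  [-t^2*exp(-t)/2 - 3*t*exp(-t) + exp(-t), -t^2*exp(-t)/2 - 4*t*exp(-t), -t^2*exp(-t)/2 - 3*t*exp(-t)]
  [t*exp(-t), t*exp(-t) + exp(-t), t*exp(-t)]
  [t^2*exp(-t)/2 + 2*t*exp(-t), t^2*exp(-t)/2 + 3*t*exp(-t), t^2*exp(-t)/2 + 2*t*exp(-t) + exp(-t)]

Strategy: write A = P · J · P⁻¹ where J is a Jordan canonical form, so e^{tA} = P · e^{tJ} · P⁻¹, and e^{tJ} can be computed block-by-block.

A has Jordan form
J =
  [-1,  1,  0]
  [ 0, -1,  1]
  [ 0,  0, -1]
(up to reordering of blocks).

Per-block formulas:
  For a 3×3 Jordan block J_3(-1): exp(t · J_3(-1)) = e^(-1t)·(I + t·N + (t^2/2)·N^2), where N is the 3×3 nilpotent shift.

After assembling e^{tJ} and conjugating by P, we get:

e^{tA} =
  [-t^2*exp(-t)/2 - 3*t*exp(-t) + exp(-t), -t^2*exp(-t)/2 - 4*t*exp(-t), -t^2*exp(-t)/2 - 3*t*exp(-t)]
  [t*exp(-t), t*exp(-t) + exp(-t), t*exp(-t)]
  [t^2*exp(-t)/2 + 2*t*exp(-t), t^2*exp(-t)/2 + 3*t*exp(-t), t^2*exp(-t)/2 + 2*t*exp(-t) + exp(-t)]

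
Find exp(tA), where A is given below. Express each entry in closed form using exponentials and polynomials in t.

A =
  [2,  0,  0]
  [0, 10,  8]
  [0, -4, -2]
e^{tA} =
  [exp(2*t), 0, 0]
  [0, 2*exp(6*t) - exp(2*t), 2*exp(6*t) - 2*exp(2*t)]
  [0, -exp(6*t) + exp(2*t), -exp(6*t) + 2*exp(2*t)]

Strategy: write A = P · J · P⁻¹ where J is a Jordan canonical form, so e^{tA} = P · e^{tJ} · P⁻¹, and e^{tJ} can be computed block-by-block.

A has Jordan form
J =
  [2, 0, 0]
  [0, 2, 0]
  [0, 0, 6]
(up to reordering of blocks).

Per-block formulas:
  For a 1×1 block at λ = 6: exp(t · [6]) = [e^(6t)].
  For a 1×1 block at λ = 2: exp(t · [2]) = [e^(2t)].

After assembling e^{tJ} and conjugating by P, we get:

e^{tA} =
  [exp(2*t), 0, 0]
  [0, 2*exp(6*t) - exp(2*t), 2*exp(6*t) - 2*exp(2*t)]
  [0, -exp(6*t) + exp(2*t), -exp(6*t) + 2*exp(2*t)]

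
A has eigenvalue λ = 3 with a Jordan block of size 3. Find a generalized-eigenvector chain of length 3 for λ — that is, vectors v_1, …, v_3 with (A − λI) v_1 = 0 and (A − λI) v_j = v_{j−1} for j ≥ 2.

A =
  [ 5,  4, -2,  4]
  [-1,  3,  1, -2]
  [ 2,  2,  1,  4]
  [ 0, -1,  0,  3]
A Jordan chain for λ = 3 of length 3:
v_1 = (-4, 0, -2, 1)ᵀ
v_2 = (2, -1, 2, 0)ᵀ
v_3 = (1, 0, 0, 0)ᵀ

Let N = A − (3)·I. We want v_3 with N^3 v_3 = 0 but N^2 v_3 ≠ 0; then v_{j-1} := N · v_j for j = 3, …, 2.

Pick v_3 = (1, 0, 0, 0)ᵀ.
Then v_2 = N · v_3 = (2, -1, 2, 0)ᵀ.
Then v_1 = N · v_2 = (-4, 0, -2, 1)ᵀ.

Sanity check: (A − (3)·I) v_1 = (0, 0, 0, 0)ᵀ = 0. ✓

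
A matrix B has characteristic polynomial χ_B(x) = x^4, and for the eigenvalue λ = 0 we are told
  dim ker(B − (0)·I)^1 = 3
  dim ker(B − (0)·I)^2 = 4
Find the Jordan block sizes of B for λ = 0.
Block sizes for λ = 0: [2, 1, 1]

From the dimensions of kernels of powers, the number of Jordan blocks of size at least j is d_j − d_{j−1} where d_j = dim ker(N^j) (with d_0 = 0). Computing the differences gives [3, 1].
The number of blocks of size exactly k is (#blocks of size ≥ k) − (#blocks of size ≥ k + 1), so the partition is: 2 block(s) of size 1, 1 block(s) of size 2.
In nonincreasing order the block sizes are [2, 1, 1].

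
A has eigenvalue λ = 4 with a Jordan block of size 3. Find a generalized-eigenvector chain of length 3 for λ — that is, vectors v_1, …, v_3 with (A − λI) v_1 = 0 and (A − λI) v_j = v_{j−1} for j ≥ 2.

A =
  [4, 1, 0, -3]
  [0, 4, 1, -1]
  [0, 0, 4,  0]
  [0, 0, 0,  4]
A Jordan chain for λ = 4 of length 3:
v_1 = (1, 0, 0, 0)ᵀ
v_2 = (0, 1, 0, 0)ᵀ
v_3 = (0, 0, 1, 0)ᵀ

Let N = A − (4)·I. We want v_3 with N^3 v_3 = 0 but N^2 v_3 ≠ 0; then v_{j-1} := N · v_j for j = 3, …, 2.

Pick v_3 = (0, 0, 1, 0)ᵀ.
Then v_2 = N · v_3 = (0, 1, 0, 0)ᵀ.
Then v_1 = N · v_2 = (1, 0, 0, 0)ᵀ.

Sanity check: (A − (4)·I) v_1 = (0, 0, 0, 0)ᵀ = 0. ✓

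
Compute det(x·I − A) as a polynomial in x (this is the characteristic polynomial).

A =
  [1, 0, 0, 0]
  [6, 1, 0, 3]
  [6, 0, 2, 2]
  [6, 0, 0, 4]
x^4 - 8*x^3 + 21*x^2 - 22*x + 8

Expanding det(x·I − A) (e.g. by cofactor expansion or by noting that A is similar to its Jordan form J, which has the same characteristic polynomial as A) gives
  χ_A(x) = x^4 - 8*x^3 + 21*x^2 - 22*x + 8
which factors as (x - 4)*(x - 2)*(x - 1)^2. The eigenvalues (with algebraic multiplicities) are λ = 1 with multiplicity 2, λ = 2 with multiplicity 1, λ = 4 with multiplicity 1.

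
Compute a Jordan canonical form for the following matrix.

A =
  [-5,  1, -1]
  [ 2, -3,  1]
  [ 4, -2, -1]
J_3(-3)

The characteristic polynomial is
  det(x·I − A) = x^3 + 9*x^2 + 27*x + 27 = (x + 3)^3

Eigenvalues and multiplicities (the geometric multiplicity of λ is n − rank(A − λI), which equals the number of Jordan blocks for λ):
  λ = -3: algebraic multiplicity = 3, geometric multiplicity = 1

Determining the block sizes for each eigenvalue:
  λ = -3: one block (gm = 1), so the single block has size am = 3 → block sizes [3]

Assembling the blocks gives a Jordan form
J =
  [-3,  1,  0]
  [ 0, -3,  1]
  [ 0,  0, -3]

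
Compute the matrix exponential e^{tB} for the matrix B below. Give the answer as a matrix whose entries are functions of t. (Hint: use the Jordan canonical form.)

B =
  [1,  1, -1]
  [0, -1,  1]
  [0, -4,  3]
e^{tB} =
  [exp(t), t^2*exp(t) + t*exp(t), -t^2*exp(t)/2 - t*exp(t)]
  [0, -2*t*exp(t) + exp(t), t*exp(t)]
  [0, -4*t*exp(t), 2*t*exp(t) + exp(t)]

Strategy: write B = P · J · P⁻¹ where J is a Jordan canonical form, so e^{tB} = P · e^{tJ} · P⁻¹, and e^{tJ} can be computed block-by-block.

B has Jordan form
J =
  [1, 1, 0]
  [0, 1, 1]
  [0, 0, 1]
(up to reordering of blocks).

Per-block formulas:
  For a 3×3 Jordan block J_3(1): exp(t · J_3(1)) = e^(1t)·(I + t·N + (t^2/2)·N^2), where N is the 3×3 nilpotent shift.

After assembling e^{tJ} and conjugating by P, we get:

e^{tB} =
  [exp(t), t^2*exp(t) + t*exp(t), -t^2*exp(t)/2 - t*exp(t)]
  [0, -2*t*exp(t) + exp(t), t*exp(t)]
  [0, -4*t*exp(t), 2*t*exp(t) + exp(t)]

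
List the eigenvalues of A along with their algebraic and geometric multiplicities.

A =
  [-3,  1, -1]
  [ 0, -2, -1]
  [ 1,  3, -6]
λ = -4: alg = 2, geom = 1; λ = -3: alg = 1, geom = 1

Step 1 — factor the characteristic polynomial to read off the algebraic multiplicities:
  χ_A(x) = (x + 3)*(x + 4)^2

Step 2 — compute geometric multiplicities via the rank-nullity identity g(λ) = n − rank(A − λI):
  rank(A − (-4)·I) = 2, so dim ker(A − (-4)·I) = n − 2 = 1
  rank(A − (-3)·I) = 2, so dim ker(A − (-3)·I) = n − 2 = 1

Summary:
  λ = -4: algebraic multiplicity = 2, geometric multiplicity = 1
  λ = -3: algebraic multiplicity = 1, geometric multiplicity = 1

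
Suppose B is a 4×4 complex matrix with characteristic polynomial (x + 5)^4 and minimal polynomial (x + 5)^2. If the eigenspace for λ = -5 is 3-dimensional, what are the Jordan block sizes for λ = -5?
Block sizes for λ = -5: [2, 1, 1]

Step 1 — from the characteristic polynomial, algebraic multiplicity of λ = -5 is 4. From dim ker(B − (-5)·I) = 3, there are exactly 3 Jordan blocks for λ = -5.
Step 2 — from the minimal polynomial, the factor (x + 5)^2 tells us the largest block for λ = -5 has size 2.
Step 3 — with total size 4, 3 blocks, and largest block 2, the block sizes (in nonincreasing order) are [2, 1, 1].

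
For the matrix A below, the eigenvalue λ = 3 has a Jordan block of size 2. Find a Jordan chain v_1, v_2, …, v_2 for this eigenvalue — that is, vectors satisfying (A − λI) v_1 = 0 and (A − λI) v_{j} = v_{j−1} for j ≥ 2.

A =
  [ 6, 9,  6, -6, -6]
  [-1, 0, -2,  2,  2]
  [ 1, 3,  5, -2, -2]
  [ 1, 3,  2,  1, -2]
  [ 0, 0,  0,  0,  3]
A Jordan chain for λ = 3 of length 2:
v_1 = (3, -1, 1, 1, 0)ᵀ
v_2 = (1, 0, 0, 0, 0)ᵀ

Let N = A − (3)·I. We want v_2 with N^2 v_2 = 0 but N^1 v_2 ≠ 0; then v_{j-1} := N · v_j for j = 2, …, 2.

Pick v_2 = (1, 0, 0, 0, 0)ᵀ.
Then v_1 = N · v_2 = (3, -1, 1, 1, 0)ᵀ.

Sanity check: (A − (3)·I) v_1 = (0, 0, 0, 0, 0)ᵀ = 0. ✓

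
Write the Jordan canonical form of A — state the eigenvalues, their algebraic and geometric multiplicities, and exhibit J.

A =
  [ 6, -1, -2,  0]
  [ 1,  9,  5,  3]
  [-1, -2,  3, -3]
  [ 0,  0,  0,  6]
J_3(6) ⊕ J_1(6)

The characteristic polynomial is
  det(x·I − A) = x^4 - 24*x^3 + 216*x^2 - 864*x + 1296 = (x - 6)^4

Eigenvalues and multiplicities (the geometric multiplicity of λ is n − rank(A − λI), which equals the number of Jordan blocks for λ):
  λ = 6: algebraic multiplicity = 4, geometric multiplicity = 2

Determining the block sizes for each eigenvalue:
  λ = 6: with am = 4 and gm = 2, the partition is not yet determined (e.g. several partitions of 4 into 2 parts exist). Let N = A − (6)·I. Computing rank(N^1) = 2, rank(N^2) = 1, rank(N^3) = 0; the number of blocks of size ≥ j is rank(N^{j−1}) − rank(N^j), giving [2, 1, 1]. So we have 1 block(s) of size 3, 1 block(s) of size 1 → block sizes [3, 1]

Assembling the blocks gives a Jordan form
J =
  [6, 1, 0, 0]
  [0, 6, 1, 0]
  [0, 0, 6, 0]
  [0, 0, 0, 6]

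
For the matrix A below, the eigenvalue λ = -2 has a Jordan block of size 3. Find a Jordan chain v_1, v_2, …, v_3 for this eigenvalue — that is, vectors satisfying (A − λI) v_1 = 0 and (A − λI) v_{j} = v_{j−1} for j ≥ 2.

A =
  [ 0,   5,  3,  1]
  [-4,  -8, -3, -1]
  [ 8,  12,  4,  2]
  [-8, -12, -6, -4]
A Jordan chain for λ = -2 of length 3:
v_1 = (4, -8, 16, -16)ᵀ
v_2 = (5, -6, 12, -12)ᵀ
v_3 = (0, 1, 0, 0)ᵀ

Let N = A − (-2)·I. We want v_3 with N^3 v_3 = 0 but N^2 v_3 ≠ 0; then v_{j-1} := N · v_j for j = 3, …, 2.

Pick v_3 = (0, 1, 0, 0)ᵀ.
Then v_2 = N · v_3 = (5, -6, 12, -12)ᵀ.
Then v_1 = N · v_2 = (4, -8, 16, -16)ᵀ.

Sanity check: (A − (-2)·I) v_1 = (0, 0, 0, 0)ᵀ = 0. ✓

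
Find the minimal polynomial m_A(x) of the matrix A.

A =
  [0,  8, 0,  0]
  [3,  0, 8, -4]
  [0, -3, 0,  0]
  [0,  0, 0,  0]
x^3

The characteristic polynomial is χ_A(x) = x^4, so the eigenvalues are known. The minimal polynomial is
  m_A(x) = Π_λ (x − λ)^{k_λ}
where k_λ is the size of the *largest* Jordan block for λ (equivalently, the smallest k with (A − λI)^k v = 0 for every generalised eigenvector v of λ).

  λ = 0: largest Jordan block has size 3, contributing (x − 0)^3

So m_A(x) = x^3 = x^3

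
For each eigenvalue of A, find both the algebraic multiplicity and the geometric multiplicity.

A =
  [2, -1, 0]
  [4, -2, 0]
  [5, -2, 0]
λ = 0: alg = 3, geom = 1

Step 1 — factor the characteristic polynomial to read off the algebraic multiplicities:
  χ_A(x) = x^3

Step 2 — compute geometric multiplicities via the rank-nullity identity g(λ) = n − rank(A − λI):
  rank(A − (0)·I) = 2, so dim ker(A − (0)·I) = n − 2 = 1

Summary:
  λ = 0: algebraic multiplicity = 3, geometric multiplicity = 1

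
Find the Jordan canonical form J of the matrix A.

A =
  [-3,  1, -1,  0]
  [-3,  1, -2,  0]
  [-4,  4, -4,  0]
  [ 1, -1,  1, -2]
J_3(-2) ⊕ J_1(-2)

The characteristic polynomial is
  det(x·I − A) = x^4 + 8*x^3 + 24*x^2 + 32*x + 16 = (x + 2)^4

Eigenvalues and multiplicities (the geometric multiplicity of λ is n − rank(A − λI), which equals the number of Jordan blocks for λ):
  λ = -2: algebraic multiplicity = 4, geometric multiplicity = 2

Determining the block sizes for each eigenvalue:
  λ = -2: with am = 4 and gm = 2, the partition is not yet determined (e.g. several partitions of 4 into 2 parts exist). Let N = A − (-2)·I. Computing rank(N^1) = 2, rank(N^2) = 1, rank(N^3) = 0; the number of blocks of size ≥ j is rank(N^{j−1}) − rank(N^j), giving [2, 1, 1]. So we have 1 block(s) of size 3, 1 block(s) of size 1 → block sizes [3, 1]

Assembling the blocks gives a Jordan form
J =
  [-2,  1,  0,  0]
  [ 0, -2,  1,  0]
  [ 0,  0, -2,  0]
  [ 0,  0,  0, -2]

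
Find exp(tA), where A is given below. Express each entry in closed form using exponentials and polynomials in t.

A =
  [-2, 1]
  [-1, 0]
e^{tA} =
  [-t*exp(-t) + exp(-t), t*exp(-t)]
  [-t*exp(-t), t*exp(-t) + exp(-t)]

Strategy: write A = P · J · P⁻¹ where J is a Jordan canonical form, so e^{tA} = P · e^{tJ} · P⁻¹, and e^{tJ} can be computed block-by-block.

A has Jordan form
J =
  [-1,  1]
  [ 0, -1]
(up to reordering of blocks).

Per-block formulas:
  For a 2×2 Jordan block J_2(-1): exp(t · J_2(-1)) = e^(-1t)·(I + t·N), where N is the 2×2 nilpotent shift.

After assembling e^{tJ} and conjugating by P, we get:

e^{tA} =
  [-t*exp(-t) + exp(-t), t*exp(-t)]
  [-t*exp(-t), t*exp(-t) + exp(-t)]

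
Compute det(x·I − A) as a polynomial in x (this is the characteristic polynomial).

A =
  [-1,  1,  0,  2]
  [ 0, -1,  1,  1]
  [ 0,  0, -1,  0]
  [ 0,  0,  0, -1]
x^4 + 4*x^3 + 6*x^2 + 4*x + 1

Expanding det(x·I − A) (e.g. by cofactor expansion or by noting that A is similar to its Jordan form J, which has the same characteristic polynomial as A) gives
  χ_A(x) = x^4 + 4*x^3 + 6*x^2 + 4*x + 1
which factors as (x + 1)^4. The eigenvalues (with algebraic multiplicities) are λ = -1 with multiplicity 4.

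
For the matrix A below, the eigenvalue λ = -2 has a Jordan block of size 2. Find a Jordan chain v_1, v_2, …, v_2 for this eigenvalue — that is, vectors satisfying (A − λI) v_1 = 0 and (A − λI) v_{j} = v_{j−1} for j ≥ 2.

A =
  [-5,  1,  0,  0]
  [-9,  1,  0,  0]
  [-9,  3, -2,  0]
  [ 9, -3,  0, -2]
A Jordan chain for λ = -2 of length 2:
v_1 = (-3, -9, -9, 9)ᵀ
v_2 = (1, 0, 0, 0)ᵀ

Let N = A − (-2)·I. We want v_2 with N^2 v_2 = 0 but N^1 v_2 ≠ 0; then v_{j-1} := N · v_j for j = 2, …, 2.

Pick v_2 = (1, 0, 0, 0)ᵀ.
Then v_1 = N · v_2 = (-3, -9, -9, 9)ᵀ.

Sanity check: (A − (-2)·I) v_1 = (0, 0, 0, 0)ᵀ = 0. ✓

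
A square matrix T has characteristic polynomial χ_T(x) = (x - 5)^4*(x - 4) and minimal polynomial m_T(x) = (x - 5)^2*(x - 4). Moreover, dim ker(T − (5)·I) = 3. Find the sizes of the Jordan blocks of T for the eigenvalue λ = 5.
Block sizes for λ = 5: [2, 1, 1]

Step 1 — from the characteristic polynomial, algebraic multiplicity of λ = 5 is 4. From dim ker(T − (5)·I) = 3, there are exactly 3 Jordan blocks for λ = 5.
Step 2 — from the minimal polynomial, the factor (x − 5)^2 tells us the largest block for λ = 5 has size 2.
Step 3 — with total size 4, 3 blocks, and largest block 2, the block sizes (in nonincreasing order) are [2, 1, 1].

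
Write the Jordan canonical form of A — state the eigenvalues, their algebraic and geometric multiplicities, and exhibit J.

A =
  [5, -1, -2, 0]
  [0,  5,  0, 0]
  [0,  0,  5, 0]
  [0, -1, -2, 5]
J_2(5) ⊕ J_1(5) ⊕ J_1(5)

The characteristic polynomial is
  det(x·I − A) = x^4 - 20*x^3 + 150*x^2 - 500*x + 625 = (x - 5)^4

Eigenvalues and multiplicities (the geometric multiplicity of λ is n − rank(A − λI), which equals the number of Jordan blocks for λ):
  λ = 5: algebraic multiplicity = 4, geometric multiplicity = 3

Determining the block sizes for each eigenvalue:
  λ = 5: 3 blocks summing to 4 forces exactly one block of size 2 and the rest size 1 → block sizes [2, 1, 1]

Assembling the blocks gives a Jordan form
J =
  [5, 1, 0, 0]
  [0, 5, 0, 0]
  [0, 0, 5, 0]
  [0, 0, 0, 5]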